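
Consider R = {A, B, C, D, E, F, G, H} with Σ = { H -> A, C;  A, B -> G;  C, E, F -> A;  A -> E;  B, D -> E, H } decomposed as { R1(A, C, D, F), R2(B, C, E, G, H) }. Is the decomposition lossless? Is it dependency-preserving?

lossy and not dependency-preserving

Lossless test: (C)⁺ = {C}, which is a superkey of neither fragment — lossy.
Dependency preservation: the restricted closure of {H} across the fragments never reaches {A, C}, so H → A, C cannot be enforced without a join — not preserved.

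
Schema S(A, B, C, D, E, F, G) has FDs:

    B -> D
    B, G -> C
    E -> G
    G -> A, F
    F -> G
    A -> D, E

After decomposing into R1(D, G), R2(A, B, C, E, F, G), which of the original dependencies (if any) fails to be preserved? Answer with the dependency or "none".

Check B → D: no single fragment contains all of {B, D}, and the restricted closure of {B} across the fragments never reaches {D}.
B, G → C is preserved.
E → G is preserved.
G → A, F is preserved.
F → G is preserved.
A → D, E is preserved.

B -> D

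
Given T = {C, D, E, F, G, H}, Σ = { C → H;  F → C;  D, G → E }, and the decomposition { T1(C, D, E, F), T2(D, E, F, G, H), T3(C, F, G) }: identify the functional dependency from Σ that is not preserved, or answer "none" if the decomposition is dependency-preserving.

C → H

Check C → H: no single fragment contains all of {C, H}, and the restricted closure of {C} across the fragments never reaches {H}.
F → C is preserved.
D, G → E is preserved.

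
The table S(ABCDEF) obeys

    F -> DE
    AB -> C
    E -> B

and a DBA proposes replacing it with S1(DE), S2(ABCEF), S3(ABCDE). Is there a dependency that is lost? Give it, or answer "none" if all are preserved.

Check F → DE: no single fragment contains all of {DEF}, and the restricted closure of {F} across the fragments never reaches {DE}.
AB → C is preserved.
E → B is preserved.

F -> DE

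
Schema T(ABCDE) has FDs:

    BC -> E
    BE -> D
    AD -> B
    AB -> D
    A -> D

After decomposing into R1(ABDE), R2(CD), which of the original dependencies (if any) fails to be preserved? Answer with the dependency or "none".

Check BC → E: no single fragment contains all of {BCE}, and the restricted closure of {BC} across the fragments never reaches {E}.
BE → D is preserved.
AD → B is preserved.
AB → D is preserved.
A → D is preserved.

BC -> E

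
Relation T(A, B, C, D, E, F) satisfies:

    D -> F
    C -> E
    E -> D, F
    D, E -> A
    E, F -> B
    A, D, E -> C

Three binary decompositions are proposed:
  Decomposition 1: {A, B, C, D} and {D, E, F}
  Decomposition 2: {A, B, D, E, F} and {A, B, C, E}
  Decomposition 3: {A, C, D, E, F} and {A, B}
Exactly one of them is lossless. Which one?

Decomposition 1: common = {D}, closure = {D, F} → lossy.
Decomposition 2: common = {A, B, E}, closure = {A, B, C, D, E, F} → lossless.
Decomposition 3: common = {A}, closure = {A} → lossy.

Decomposition 2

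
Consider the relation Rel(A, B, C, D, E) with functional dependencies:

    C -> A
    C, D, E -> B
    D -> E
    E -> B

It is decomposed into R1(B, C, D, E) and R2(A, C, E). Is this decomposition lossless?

Yes

Common attributes: R1 ∩ R2 = {C, E}.
Closure of {C, E}: C → A applies, adding A; E → B applies, adding B. So (C, E)⁺ = {A, B, C, E}.
This closure contains every attribute of R2, so R1 ∩ R2 → R2. The join is lossless.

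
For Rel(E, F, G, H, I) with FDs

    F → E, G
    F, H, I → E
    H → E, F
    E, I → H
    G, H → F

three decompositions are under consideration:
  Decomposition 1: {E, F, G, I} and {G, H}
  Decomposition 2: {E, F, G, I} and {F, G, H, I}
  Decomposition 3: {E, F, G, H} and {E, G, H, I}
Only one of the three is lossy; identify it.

Decomposition 1: common = {G}, closure = {G} → lossy.
Decomposition 2: common = {F, G, I}, closure = {E, F, G, H, I} → lossless.
Decomposition 3: common = {E, G, H}, closure = {E, F, G, H} → lossless.

Decomposition 1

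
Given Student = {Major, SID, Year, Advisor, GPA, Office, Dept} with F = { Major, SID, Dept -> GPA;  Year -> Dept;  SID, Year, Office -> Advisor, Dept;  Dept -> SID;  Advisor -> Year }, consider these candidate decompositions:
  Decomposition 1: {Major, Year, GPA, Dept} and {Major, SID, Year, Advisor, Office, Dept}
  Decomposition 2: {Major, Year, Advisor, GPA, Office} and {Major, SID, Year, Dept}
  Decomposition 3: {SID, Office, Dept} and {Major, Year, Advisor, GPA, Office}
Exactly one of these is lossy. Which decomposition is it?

Decomposition 3

Decomposition 1: common = {Major, Year, Dept}, closure = {Major, SID, Year, GPA, Dept} → lossless.
Decomposition 2: common = {Major, Year}, closure = {Major, SID, Year, GPA, Dept} → lossless.
Decomposition 3: common = {Office}, closure = {Office} → lossy.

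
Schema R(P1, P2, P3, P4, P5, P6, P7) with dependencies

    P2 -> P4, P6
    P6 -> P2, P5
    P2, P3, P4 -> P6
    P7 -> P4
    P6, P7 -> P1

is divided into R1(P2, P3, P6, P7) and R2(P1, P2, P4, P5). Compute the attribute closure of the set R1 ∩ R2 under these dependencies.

R1 ∩ R2 = {P2}.
P2 → P4, P6 applies, adding P4, P6
P6 → P2, P5 applies, adding P5
Closure: {P2, P4, P5, P6}.

P2, P4, P5, P6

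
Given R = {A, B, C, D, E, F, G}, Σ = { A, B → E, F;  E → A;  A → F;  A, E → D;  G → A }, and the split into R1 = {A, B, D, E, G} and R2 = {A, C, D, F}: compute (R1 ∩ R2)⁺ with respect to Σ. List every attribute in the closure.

R1 ∩ R2 = {A, D}.
A → F applies, adding F
Closure: {A, D, F}.

A, D, F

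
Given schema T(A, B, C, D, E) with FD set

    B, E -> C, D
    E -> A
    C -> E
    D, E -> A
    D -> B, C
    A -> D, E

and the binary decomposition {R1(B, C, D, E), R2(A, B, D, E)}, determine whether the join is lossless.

Common attributes: R1 ∩ R2 = {B, D, E}.
Closure of {B, D, E}: B, E → C, D applies, adding C; E → A applies, adding A. So (B, D, E)⁺ = {A, B, C, D, E}.
This closure contains every attribute of R1, so R1 ∩ R2 → R1. The join is lossless.

Yes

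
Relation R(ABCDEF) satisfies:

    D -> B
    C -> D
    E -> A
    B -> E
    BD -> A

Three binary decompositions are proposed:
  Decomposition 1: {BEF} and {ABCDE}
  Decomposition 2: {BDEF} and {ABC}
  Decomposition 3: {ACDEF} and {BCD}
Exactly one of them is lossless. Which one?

Decomposition 3

Decomposition 1: common = {BE}, closure = {ABE} → lossy.
Decomposition 2: common = {B}, closure = {ABE} → lossy.
Decomposition 3: common = {CD}, closure = {ABCDE} → lossless.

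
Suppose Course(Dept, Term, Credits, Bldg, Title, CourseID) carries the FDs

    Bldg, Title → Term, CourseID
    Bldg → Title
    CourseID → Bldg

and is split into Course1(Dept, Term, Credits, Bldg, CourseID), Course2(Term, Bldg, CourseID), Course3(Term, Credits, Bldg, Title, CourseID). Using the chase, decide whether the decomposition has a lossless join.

Chase test. Columns are Dept, Term, Credits, Bldg, Title, CourseID; row i has aⱼ where attribute j ∈ Coursei, else bᵢⱼ.
Initial tableau (one row per fragment):
  row 1: a1 a2 a3 a4 b15 a6
  row 2: b21 a2 b23 a4 b25 a6
  row 3: b31 a2 a3 a4 a5 a6
Rows 1 and 2 agree on Bldg; apply Bldg→Title and equate their Title entries.
Rows 1 and 3 agree on Bldg; apply Bldg→Title and equate their Title entries.
Row 1 is now all distinguished symbols — the join is lossless.

Yes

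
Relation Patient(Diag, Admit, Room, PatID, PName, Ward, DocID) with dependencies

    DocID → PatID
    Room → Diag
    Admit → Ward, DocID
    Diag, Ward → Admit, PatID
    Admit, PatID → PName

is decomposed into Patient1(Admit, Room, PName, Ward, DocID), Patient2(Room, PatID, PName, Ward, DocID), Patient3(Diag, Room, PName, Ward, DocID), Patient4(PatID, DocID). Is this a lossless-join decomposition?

Yes

Chase test. Columns are Diag, Admit, Room, PatID, PName, Ward, DocID; row i has aⱼ where attribute j ∈ Patienti, else bᵢⱼ.
Initial tableau (one row per fragment):
  row 1: b11 a2 a3 b14 a5 a6 a7
  row 2: b21 b22 a3 a4 a5 a6 a7
  row 3: a1 b32 a3 b34 a5 a6 a7
  row 4: b41 b42 b43 a4 b45 b46 a7
Rows 1 and 2 agree on DocID; apply DocID→PatID and equate their PatID entries.
Rows 1 and 3 agree on DocID; apply DocID→PatID and equate their PatID entries.
Rows 1 and 2 agree on Room; apply Room→Diag and equate their Diag entries.
Rows 1 and 3 agree on Room; apply Room→Diag and equate their Diag entries.
Rows 1 and 2 agree on Diag, Ward; apply Diag, Ward→Admit, PatID and equate their Admit, PatID entries.
Rows 1 and 3 agree on Diag, Ward; apply Diag, Ward→Admit, PatID and equate their Admit, PatID entries.
Row 1 is now all distinguished symbols — the join is lossless.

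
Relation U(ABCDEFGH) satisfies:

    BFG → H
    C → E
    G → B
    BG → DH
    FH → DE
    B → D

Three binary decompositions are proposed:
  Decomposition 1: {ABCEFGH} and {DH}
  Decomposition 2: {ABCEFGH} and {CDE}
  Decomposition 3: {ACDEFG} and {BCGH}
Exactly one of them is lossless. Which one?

Decomposition 3

Decomposition 1: common = {H}, closure = {H} → lossy.
Decomposition 2: common = {CE}, closure = {CE} → lossy.
Decomposition 3: common = {CG}, closure = {BCDEGH} → lossless.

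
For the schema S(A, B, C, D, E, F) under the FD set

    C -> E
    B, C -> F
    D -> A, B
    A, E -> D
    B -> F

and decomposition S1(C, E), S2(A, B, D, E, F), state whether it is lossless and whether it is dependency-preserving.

lossy but dependency-preserving

Lossless test: (E)⁺ = {E}, which is a superkey of neither fragment — lossy.
Dependency preservation: B, C → F is not contained in any single fragment, but the restricted closure of its left-hand side across the fragments still reaches the right-hand side; the remaining FDs each lie inside some fragment. All dependencies are preserved.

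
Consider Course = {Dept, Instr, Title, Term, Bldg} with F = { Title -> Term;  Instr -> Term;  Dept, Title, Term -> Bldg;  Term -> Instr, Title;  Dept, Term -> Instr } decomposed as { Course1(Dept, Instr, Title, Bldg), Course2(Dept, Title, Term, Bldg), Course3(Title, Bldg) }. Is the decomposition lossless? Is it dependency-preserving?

Lossless test (chase): Rows 1 and 2 agree on Title; apply Title→Term and equate their Term entries. Rows 1 and 3 agree on Title; apply Title→Term and equate their Term entries. Rows 1 and 2 agree on Term; apply Term→Instr, Title and equate their Instr, Title entries. Rows 1 and 3 agree on Term; apply Term→Instr, Title and equate their Instr, Title entries. Row 1 is now all distinguished symbols — the join is lossless.
Dependency preservation: Instr → Term; Term → Instr, Title; Dept, Term → Instr are not contained in any single fragment, but the restricted closure of each left-hand side across the fragments still reaches the right-hand side; the remaining FDs each lie inside some fragment. All dependencies are preserved.

lossless and dependency-preserving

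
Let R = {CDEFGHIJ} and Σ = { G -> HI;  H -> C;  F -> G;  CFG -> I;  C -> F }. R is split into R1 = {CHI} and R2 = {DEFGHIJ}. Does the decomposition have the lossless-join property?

Common attributes: R1 ∩ R2 = {HI}.
Closure of {HI}: H → C applies, adding C; C → F applies, adding F; F → G applies, adding G. So (HI)⁺ = {CFGHI}.
This closure contains every attribute of R1, so R1 ∩ R2 → R1. The join is lossless.

Yes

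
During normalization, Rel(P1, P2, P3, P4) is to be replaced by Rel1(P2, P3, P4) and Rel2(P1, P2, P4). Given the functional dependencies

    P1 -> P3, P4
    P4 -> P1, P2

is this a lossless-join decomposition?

Yes

Common attributes: Rel1 ∩ Rel2 = {P2, P4}.
Closure of {P2, P4}: P4 → P1, P2 applies, adding P1; P1 → P3, P4 applies, adding P3. So (P2, P4)⁺ = {P1, P2, P3, P4}.
This closure contains every attribute of Rel1, so Rel1 ∩ Rel2 → Rel1. The join is lossless.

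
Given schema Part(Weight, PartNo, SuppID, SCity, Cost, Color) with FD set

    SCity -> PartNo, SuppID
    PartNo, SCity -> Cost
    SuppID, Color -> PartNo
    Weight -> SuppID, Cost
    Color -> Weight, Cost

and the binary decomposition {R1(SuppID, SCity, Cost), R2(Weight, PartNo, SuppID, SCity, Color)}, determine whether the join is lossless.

Yes

Common attributes: R1 ∩ R2 = {SuppID, SCity}.
Closure of {SuppID, SCity}: SCity → PartNo, SuppID applies, adding PartNo; PartNo, SCity → Cost applies, adding Cost. So (SuppID, SCity)⁺ = {PartNo, SuppID, SCity, Cost}.
This closure contains every attribute of R1, so R1 ∩ R2 → R1. The join is lossless.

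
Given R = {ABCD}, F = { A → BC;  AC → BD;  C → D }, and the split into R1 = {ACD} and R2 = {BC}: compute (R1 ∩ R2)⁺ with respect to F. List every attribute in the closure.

R1 ∩ R2 = {C}.
C → D applies, adding D
Closure: {CD}.

CD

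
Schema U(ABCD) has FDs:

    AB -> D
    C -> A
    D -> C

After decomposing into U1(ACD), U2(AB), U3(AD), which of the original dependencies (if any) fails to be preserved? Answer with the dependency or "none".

AB -> D

Check AB → D: no single fragment contains all of {ABD}, and the restricted closure of {AB} across the fragments never reaches {D}.
C → A is preserved.
D → C is preserved.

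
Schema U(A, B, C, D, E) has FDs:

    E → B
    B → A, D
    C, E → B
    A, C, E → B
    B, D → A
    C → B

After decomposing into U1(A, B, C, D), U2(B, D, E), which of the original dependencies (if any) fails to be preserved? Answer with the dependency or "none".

none

E → B lies within U2.
B → A, D lies within U1.
C, E → B: restricted closure across fragments reaches B.
A, C, E → B: restricted closure across fragments reaches B.
B, D → A lies within U1.
C → B lies within U1.
Every dependency is enforceable on the fragments, so the decomposition is dependency-preserving.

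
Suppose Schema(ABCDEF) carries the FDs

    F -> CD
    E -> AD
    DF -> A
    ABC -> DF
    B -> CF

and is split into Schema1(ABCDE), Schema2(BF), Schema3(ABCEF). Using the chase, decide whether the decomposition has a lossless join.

Yes

Chase test. Columns are ABCDEF; row i has aⱼ where attribute j ∈ Schemai, else bᵢⱼ.
Initial tableau (one row per fragment):
  row 1: a1 a2 a3 a4 a5 b16
  row 2: b21 a2 b23 b24 b25 a6
  row 3: a1 a2 a3 b34 a5 a6
Rows 2 and 3 agree on F; apply F→CD and equate their CD entries.
Rows 1 and 3 agree on E; apply E→AD and equate their AD entries.
Rows 2 and 3 agree on DF; apply DF→A and equate their A entries.
Rows 1 and 2 agree on ABC; apply ABC→DF and equate their DF entries.
Row 1 is now all distinguished symbols — the join is lossless.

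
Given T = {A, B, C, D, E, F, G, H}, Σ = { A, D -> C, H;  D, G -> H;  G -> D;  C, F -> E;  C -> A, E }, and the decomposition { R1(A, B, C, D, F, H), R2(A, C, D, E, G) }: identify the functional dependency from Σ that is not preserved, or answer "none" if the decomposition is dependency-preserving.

D, G -> H

Check D, G → H: no single fragment contains all of {D, G, H}, and the restricted closure of {D, G} across the fragments never reaches {H}.
A, D → C, H is preserved.
G → D is preserved.
C, F → E is preserved.
C → A, E is preserved.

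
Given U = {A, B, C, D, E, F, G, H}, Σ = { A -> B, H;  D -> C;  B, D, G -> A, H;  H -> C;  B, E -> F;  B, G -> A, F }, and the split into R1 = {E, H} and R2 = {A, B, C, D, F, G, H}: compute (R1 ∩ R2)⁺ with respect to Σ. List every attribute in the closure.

R1 ∩ R2 = {H}.
H → C applies, adding C
Closure: {C, H}.

C, H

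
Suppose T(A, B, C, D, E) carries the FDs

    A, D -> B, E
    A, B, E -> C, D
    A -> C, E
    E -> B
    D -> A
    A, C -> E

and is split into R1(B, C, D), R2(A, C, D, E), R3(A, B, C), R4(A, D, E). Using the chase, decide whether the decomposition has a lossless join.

Yes

Chase test. Columns are A, B, C, D, E; row i has aⱼ where attribute j ∈ Ri, else bᵢⱼ.
Initial tableau (one row per fragment):
  row 1: b11 a2 a3 a4 b15
  row 2: a1 b22 a3 a4 a5
  row 3: a1 a2 a3 b34 b35
  row 4: a1 b42 b43 a4 a5
Rows 2 and 4 agree on A, D; apply A, D→B, E and equate their B, E entries.
Rows 2 and 4 agree on A, B, E; apply A, B, E→C, D and equate their C, D entries.
Rows 2 and 3 agree on A; apply A→C, E and equate their C, E entries.
Rows 2 and 3 agree on E; apply E→B and equate their B entries.
Rows 1 and 2 agree on D; apply D→A and equate their A entries.
Rows 1 and 2 agree on A, C; apply A, C→E and equate their E entries.
Rows 1 and 3 agree on A, B, E; apply A, B, E→C, D and equate their C, D entries.
Row 1 is now all distinguished symbols — the join is lossless.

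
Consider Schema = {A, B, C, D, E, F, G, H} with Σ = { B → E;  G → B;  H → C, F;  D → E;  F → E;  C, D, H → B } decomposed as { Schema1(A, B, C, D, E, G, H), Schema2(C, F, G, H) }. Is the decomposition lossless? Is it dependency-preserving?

lossless but not dependency-preserving

Lossless test: (C, G, H)⁺ = {B, C, E, F, G, H}, which contains all of one fragment — lossless.
Dependency preservation: the restricted closure of {F} across the fragments never reaches {E}, so F → E cannot be enforced without a join — not preserved.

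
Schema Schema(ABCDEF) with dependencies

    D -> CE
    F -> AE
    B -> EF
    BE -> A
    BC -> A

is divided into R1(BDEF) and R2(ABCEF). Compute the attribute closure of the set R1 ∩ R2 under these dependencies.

ABEF

R1 ∩ R2 = {BEF}.
F → AE applies, adding A
Closure: {ABEF}.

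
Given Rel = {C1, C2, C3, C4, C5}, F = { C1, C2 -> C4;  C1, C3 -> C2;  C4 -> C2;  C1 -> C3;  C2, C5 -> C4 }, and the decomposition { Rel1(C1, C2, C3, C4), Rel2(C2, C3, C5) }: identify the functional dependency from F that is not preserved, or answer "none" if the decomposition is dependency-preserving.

C2, C5 -> C4

Check C2, C5 → C4: no single fragment contains all of {C2, C4, C5}, and the restricted closure of {C2, C5} across the fragments never reaches {C4}.
C1, C2 → C4 is preserved.
C1, C3 → C2 is preserved.
C4 → C2 is preserved.
C1 → C3 is preserved.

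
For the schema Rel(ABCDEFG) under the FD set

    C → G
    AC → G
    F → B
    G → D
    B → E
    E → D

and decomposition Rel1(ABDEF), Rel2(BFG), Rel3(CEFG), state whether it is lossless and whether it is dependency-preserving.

lossy and not dependency-preserving

Lossless test (chase): Rows 1 and 3 agree on F; apply F→B and equate their B entries. Rows 2 and 3 agree on G; apply G→D and equate their D entries. Rows 1 and 2 agree on B; apply B→E and equate their E entries. Rows 1 and 2 agree on E; apply E→D and equate their D entries. No row becomes fully distinguished — the join is lossy.
Dependency preservation: the restricted closure of {G} across the fragments never reaches {D}, so G → D cannot be enforced without a join — not preserved.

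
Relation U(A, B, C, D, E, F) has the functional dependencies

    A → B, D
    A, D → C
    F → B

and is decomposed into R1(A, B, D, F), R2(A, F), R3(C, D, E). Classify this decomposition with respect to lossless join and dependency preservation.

Lossless test (chase): Rows 1 and 2 agree on A; apply A→B, D and equate their B, D entries. Rows 1 and 2 agree on A, D; apply A, D→C and equate their C entries. No row becomes fully distinguished — the join is lossy.
Dependency preservation: the restricted closure of {A, D} across the fragments never reaches {C}, so A, D → C cannot be enforced without a join — not preserved.

lossy and not dependency-preserving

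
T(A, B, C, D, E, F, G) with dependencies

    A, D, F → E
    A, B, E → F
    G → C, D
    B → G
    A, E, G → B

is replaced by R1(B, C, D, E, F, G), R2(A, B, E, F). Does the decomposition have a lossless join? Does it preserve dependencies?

Lossless test: (B, E, F)⁺ = {B, C, D, E, F, G}, which contains all of one fragment — lossless.
Dependency preservation: the restricted closure of {A, D, F} across the fragments never reaches {E}, so A, D, F → E cannot be enforced without a join — not preserved.

lossless but not dependency-preserving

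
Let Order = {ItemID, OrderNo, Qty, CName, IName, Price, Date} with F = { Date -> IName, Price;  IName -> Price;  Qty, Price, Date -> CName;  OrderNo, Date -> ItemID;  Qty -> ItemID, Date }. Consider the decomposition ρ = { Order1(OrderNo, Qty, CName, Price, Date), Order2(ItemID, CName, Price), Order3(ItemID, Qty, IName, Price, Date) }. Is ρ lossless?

Yes

Chase test. Columns are ItemID, OrderNo, Qty, CName, IName, Price, Date; row i has aⱼ where attribute j ∈ Orderi, else bᵢⱼ.
Initial tableau (one row per fragment):
  row 1: b11 a2 a3 a4 b15 a6 a7
  row 2: a1 b22 b23 a4 b25 a6 b27
  row 3: a1 b32 a3 b34 a5 a6 a7
Rows 1 and 3 agree on Date; apply Date→IName, Price and equate their IName, Price entries.
Rows 1 and 3 agree on Qty, Price, Date; apply Qty, Price, Date→CName and equate their CName entries.
Rows 1 and 3 agree on Qty; apply Qty→ItemID, Date and equate their ItemID, Date entries.
Row 1 is now all distinguished symbols — the join is lossless.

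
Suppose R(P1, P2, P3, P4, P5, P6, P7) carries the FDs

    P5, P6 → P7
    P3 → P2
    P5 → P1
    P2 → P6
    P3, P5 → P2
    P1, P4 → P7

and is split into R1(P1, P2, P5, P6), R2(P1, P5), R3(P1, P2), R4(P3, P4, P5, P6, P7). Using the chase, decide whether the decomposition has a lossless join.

Chase test. Columns are P1, P2, P3, P4, P5, P6, P7; row i has aⱼ where attribute j ∈ Ri, else bᵢⱼ.
Initial tableau (one row per fragment):
  row 1: a1 a2 b13 b14 a5 a6 b17
  row 2: a1 b22 b23 b24 a5 b26 b27
  row 3: a1 a2 b33 b34 b35 b36 b37
  row 4: b41 b42 a3 a4 a5 a6 a7
Rows 1 and 4 agree on P5, P6; apply P5, P6→P7 and equate their P7 entries.
Rows 1 and 4 agree on P5; apply P5→P1 and equate their P1 entries.
Rows 1 and 3 agree on P2; apply P2→P6 and equate their P6 entries.
No row becomes fully distinguished — the join is lossy.

No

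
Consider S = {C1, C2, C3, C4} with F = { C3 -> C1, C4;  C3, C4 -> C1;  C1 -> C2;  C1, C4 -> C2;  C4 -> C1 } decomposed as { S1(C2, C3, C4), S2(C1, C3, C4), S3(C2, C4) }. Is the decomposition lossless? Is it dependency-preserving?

Lossless test (chase): Rows 1 and 2 agree on C3; apply C3→C1, C4 and equate their C1, C4 entries. Rows 1 and 2 agree on C1; apply C1→C2 and equate their C2 entries. Rows 1 and 3 agree on C4; apply C4→C1 and equate their C1 entries. Row 1 is now all distinguished symbols — the join is lossless.
Dependency preservation: the restricted closure of {C1} across the fragments never reaches {C2}, so C1 → C2 cannot be enforced without a join — not preserved.

lossless but not dependency-preserving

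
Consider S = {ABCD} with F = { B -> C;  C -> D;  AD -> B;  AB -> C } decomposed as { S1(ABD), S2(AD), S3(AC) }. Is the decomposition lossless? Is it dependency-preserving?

lossy and not dependency-preserving

Lossless test (chase): Rows 1 and 2 agree on AD; apply AD→B and equate their B entries. Rows 1 and 2 agree on AB; apply AB→C and equate their C entries. No row becomes fully distinguished — the join is lossy.
Dependency preservation: the restricted closure of {B} across the fragments never reaches {C}, so B → C cannot be enforced without a join — not preserved.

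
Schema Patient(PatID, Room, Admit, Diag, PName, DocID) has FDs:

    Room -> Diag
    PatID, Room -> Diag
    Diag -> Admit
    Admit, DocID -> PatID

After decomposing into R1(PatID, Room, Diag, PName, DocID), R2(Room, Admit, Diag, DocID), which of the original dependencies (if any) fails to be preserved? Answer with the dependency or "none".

Admit, DocID -> PatID

Check Admit, DocID → PatID: no single fragment contains all of {PatID, Admit, DocID}, and the restricted closure of {Admit, DocID} across the fragments never reaches {PatID}.
Room → Diag is preserved.
PatID, Room → Diag is preserved.
Diag → Admit is preserved.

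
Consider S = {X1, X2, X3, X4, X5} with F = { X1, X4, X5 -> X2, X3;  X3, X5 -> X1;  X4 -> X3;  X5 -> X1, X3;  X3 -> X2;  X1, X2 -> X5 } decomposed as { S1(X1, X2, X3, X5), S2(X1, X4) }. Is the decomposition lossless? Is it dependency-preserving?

Lossless test: (X1)⁺ = {X1}, which is a superkey of neither fragment — lossy.
Dependency preservation: the restricted closure of {X4} across the fragments never reaches {X3}, so X4 → X3 cannot be enforced without a join — not preserved.

lossy and not dependency-preserving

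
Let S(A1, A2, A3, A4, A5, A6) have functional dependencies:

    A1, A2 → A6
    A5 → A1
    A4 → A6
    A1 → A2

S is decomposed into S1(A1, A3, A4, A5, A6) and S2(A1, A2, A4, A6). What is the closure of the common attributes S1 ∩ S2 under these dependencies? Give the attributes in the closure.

A1, A2, A4, A6

S1 ∩ S2 = {A1, A4, A6}.
A1 → A2 applies, adding A2
Closure: {A1, A2, A4, A6}.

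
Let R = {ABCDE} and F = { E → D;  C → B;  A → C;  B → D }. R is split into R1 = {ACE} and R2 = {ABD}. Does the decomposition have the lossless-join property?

Yes

Common attributes: R1 ∩ R2 = {A}.
Closure of {A}: A → C applies, adding C; C → B applies, adding B; B → D applies, adding D. So (A)⁺ = {ABCD}.
This closure contains every attribute of R2, so R1 ∩ R2 → R2. The join is lossless.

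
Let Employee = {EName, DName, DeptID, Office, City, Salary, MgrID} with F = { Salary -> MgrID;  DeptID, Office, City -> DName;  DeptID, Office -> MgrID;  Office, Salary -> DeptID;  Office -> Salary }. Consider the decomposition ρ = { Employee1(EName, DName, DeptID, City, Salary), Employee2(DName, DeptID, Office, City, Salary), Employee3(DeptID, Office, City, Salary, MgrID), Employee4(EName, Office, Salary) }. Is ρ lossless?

Chase test. Columns are EName, DName, DeptID, Office, City, Salary, MgrID; row i has aⱼ where attribute j ∈ Employeei, else bᵢⱼ.
Initial tableau (one row per fragment):
  row 1: a1 a2 a3 b14 a5 a6 b17
  row 2: b21 a2 a3 a4 a5 a6 b27
  row 3: b31 b32 a3 a4 a5 a6 a7
  row 4: a1 b42 b43 a4 b45 a6 b47
Rows 1 and 2 agree on Salary; apply Salary→MgrID and equate their MgrID entries.
Rows 1 and 3 agree on Salary; apply Salary→MgrID and equate their MgrID entries.
Rows 1 and 4 agree on Salary; apply Salary→MgrID and equate their MgrID entries.
Rows 2 and 3 agree on DeptID, Office, City; apply DeptID, Office, City→DName and equate their DName entries.
Rows 2 and 4 agree on Office, Salary; apply Office, Salary→DeptID and equate their DeptID entries.
No row becomes fully distinguished — the join is lossy.

No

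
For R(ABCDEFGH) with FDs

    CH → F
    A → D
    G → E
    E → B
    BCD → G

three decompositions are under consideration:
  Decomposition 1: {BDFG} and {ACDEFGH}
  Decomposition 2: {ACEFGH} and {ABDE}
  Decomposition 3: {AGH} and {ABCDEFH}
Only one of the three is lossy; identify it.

Decomposition 3

Decomposition 1: common = {DFG}, closure = {BDEFG} → lossless.
Decomposition 2: common = {AE}, closure = {ABDE} → lossless.
Decomposition 3: common = {AH}, closure = {ADH} → lossy.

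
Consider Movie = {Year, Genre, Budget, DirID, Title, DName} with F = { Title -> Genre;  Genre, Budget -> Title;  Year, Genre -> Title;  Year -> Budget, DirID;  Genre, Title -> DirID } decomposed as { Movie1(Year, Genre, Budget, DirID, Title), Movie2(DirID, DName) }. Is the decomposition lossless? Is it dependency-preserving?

Lossless test: (DirID)⁺ = {DirID}, which is a superkey of neither fragment — lossy.
Dependency preservation: every FD's attributes lie within a single fragment, so each can be enforced locally — preserved.

lossy but dependency-preserving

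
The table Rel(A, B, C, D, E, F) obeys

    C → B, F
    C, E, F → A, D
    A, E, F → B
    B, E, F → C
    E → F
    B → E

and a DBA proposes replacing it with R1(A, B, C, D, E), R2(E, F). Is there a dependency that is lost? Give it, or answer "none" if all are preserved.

none

C → B, F: restricted closure across fragments reaches B, F.
C, E, F → A, D: restricted closure across fragments reaches A, D.
A, E, F → B: restricted closure across fragments reaches B.
B, E, F → C: restricted closure across fragments reaches C.
E → F lies within R2.
B → E lies within R1.
Every dependency is enforceable on the fragments, so the decomposition is dependency-preserving.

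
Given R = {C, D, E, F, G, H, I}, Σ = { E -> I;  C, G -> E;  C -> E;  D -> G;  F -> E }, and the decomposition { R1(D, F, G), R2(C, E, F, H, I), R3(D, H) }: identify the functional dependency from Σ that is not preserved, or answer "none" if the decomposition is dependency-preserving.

none

E → I lies within R2.
C, G → E: restricted closure across fragments reaches E.
C → E lies within R2.
D → G lies within R1.
F → E lies within R2.
Every dependency is enforceable on the fragments, so the decomposition is dependency-preserving.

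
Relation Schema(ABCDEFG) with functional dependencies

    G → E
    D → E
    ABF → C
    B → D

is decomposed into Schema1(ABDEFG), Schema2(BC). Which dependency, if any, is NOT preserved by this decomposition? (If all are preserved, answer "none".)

Check ABF → C: no single fragment contains all of {ABCF}, and the restricted closure of {ABF} across the fragments never reaches {C}.
G → E is preserved.
D → E is preserved.
B → D is preserved.

ABF → C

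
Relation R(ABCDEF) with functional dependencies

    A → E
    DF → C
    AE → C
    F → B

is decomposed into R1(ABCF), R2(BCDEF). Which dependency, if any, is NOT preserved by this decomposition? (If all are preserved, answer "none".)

A → E

Check A → E: no single fragment contains all of {AE}, and the restricted closure of {A} across the fragments never reaches {E}.
DF → C is preserved.
AE → C is preserved.
F → B is preserved.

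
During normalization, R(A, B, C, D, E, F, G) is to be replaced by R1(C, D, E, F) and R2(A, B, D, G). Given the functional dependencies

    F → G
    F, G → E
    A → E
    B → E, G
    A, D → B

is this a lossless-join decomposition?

Common attributes: R1 ∩ R2 = {D}.
No dependency enlarges {D}, so (D)⁺ = {D}.
The closure contains neither all of R1 = {C, D, E, F} nor all of R2 = {A, B, D, G}, so the common attributes are not a superkey of either fragment. The join is lossy.

No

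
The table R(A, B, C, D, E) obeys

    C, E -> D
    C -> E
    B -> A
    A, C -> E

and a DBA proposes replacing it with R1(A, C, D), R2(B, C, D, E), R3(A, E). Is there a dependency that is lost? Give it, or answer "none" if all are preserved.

Check B → A: no single fragment contains all of {A, B}, and the restricted closure of {B} across the fragments never reaches {A}.
C, E → D is preserved.
C → E is preserved.
A, C → E is preserved.

B -> A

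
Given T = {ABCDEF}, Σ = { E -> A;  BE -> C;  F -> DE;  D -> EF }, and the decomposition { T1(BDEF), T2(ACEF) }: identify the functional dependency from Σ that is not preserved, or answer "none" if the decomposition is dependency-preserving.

Check BE → C: no single fragment contains all of {BCE}, and the restricted closure of {BE} across the fragments never reaches {C}.
E → A is preserved.
F → DE is preserved.
D → EF is preserved.

BE -> C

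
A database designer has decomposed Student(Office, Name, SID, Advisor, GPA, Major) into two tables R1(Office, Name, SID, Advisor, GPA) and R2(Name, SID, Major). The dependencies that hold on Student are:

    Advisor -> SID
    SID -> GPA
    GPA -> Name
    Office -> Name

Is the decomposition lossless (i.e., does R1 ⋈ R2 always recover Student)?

Common attributes: R1 ∩ R2 = {Name, SID}.
Closure of {Name, SID}: SID → GPA applies, adding GPA. So (Name, SID)⁺ = {Name, SID, GPA}.
The closure contains neither all of R1 = {Office, Name, SID, Advisor, GPA} nor all of R2 = {Name, SID, Major}, so the common attributes are not a superkey of either fragment. The join is lossy.

No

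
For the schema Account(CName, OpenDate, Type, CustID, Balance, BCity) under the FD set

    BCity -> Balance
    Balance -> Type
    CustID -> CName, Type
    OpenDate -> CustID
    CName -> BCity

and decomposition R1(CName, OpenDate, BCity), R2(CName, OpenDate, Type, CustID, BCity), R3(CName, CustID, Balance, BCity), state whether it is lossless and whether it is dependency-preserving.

lossless but not dependency-preserving

Lossless test (chase): Rows 1 and 2 agree on BCity; apply BCity→Balance and equate their Balance entries. Rows 1 and 3 agree on BCity; apply BCity→Balance and equate their Balance entries. Rows 1 and 2 agree on Balance; apply Balance→Type and equate their Type entries. Rows 1 and 3 agree on Balance; apply Balance→Type and equate their Type entries. Rows 1 and 2 agree on OpenDate; apply OpenDate→CustID and equate their CustID entries. Row 1 is now all distinguished symbols — the join is lossless.
Dependency preservation: the restricted closure of {Balance} across the fragments never reaches {Type}, so Balance → Type cannot be enforced without a join — not preserved.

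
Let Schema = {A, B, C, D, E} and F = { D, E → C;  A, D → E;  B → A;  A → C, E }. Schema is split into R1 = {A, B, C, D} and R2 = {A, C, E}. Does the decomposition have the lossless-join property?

Common attributes: R1 ∩ R2 = {A, C}.
Closure of {A, C}: A → C, E applies, adding E. So (A, C)⁺ = {A, C, E}.
This closure contains every attribute of R2, so R1 ∩ R2 → R2. The join is lossless.

Yes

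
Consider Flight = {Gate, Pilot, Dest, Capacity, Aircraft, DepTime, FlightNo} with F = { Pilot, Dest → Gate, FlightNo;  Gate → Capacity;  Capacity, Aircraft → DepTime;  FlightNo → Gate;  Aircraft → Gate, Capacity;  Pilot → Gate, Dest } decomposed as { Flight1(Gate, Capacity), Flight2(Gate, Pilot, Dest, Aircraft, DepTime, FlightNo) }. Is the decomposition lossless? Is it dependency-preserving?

Lossless test: (Gate)⁺ = {Gate, Capacity}, which contains all of one fragment — lossless.
Dependency preservation: Capacity, Aircraft → DepTime; Aircraft → Gate, Capacity are not contained in any single fragment, but the restricted closure of each left-hand side across the fragments still reaches the right-hand side; the remaining FDs each lie inside some fragment. All dependencies are preserved.

lossless and dependency-preserving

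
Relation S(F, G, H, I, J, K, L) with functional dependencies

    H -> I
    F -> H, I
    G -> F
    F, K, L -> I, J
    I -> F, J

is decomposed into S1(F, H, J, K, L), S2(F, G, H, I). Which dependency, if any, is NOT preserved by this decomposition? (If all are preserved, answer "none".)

none

H → I lies within S2.
F → H, I lies within S2.
G → F lies within S2.
F, K, L → I, J: restricted closure across fragments reaches I, J.
I → F, J: restricted closure across fragments reaches F, J.
Every dependency is enforceable on the fragments, so the decomposition is dependency-preserving.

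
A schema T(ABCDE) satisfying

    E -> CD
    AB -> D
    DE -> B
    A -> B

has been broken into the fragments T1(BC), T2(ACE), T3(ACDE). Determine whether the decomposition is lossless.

Chase test. Columns are ABCDE; row i has aⱼ where attribute j ∈ Ti, else bᵢⱼ.
Initial tableau (one row per fragment):
  row 1: b11 a2 a3 b14 b15
  row 2: a1 b22 a3 b24 a5
  row 3: a1 b32 a3 a4 a5
Rows 2 and 3 agree on E; apply E→CD and equate their CD entries.
Rows 2 and 3 agree on DE; apply DE→B and equate their B entries.
No row becomes fully distinguished — the join is lossy.

No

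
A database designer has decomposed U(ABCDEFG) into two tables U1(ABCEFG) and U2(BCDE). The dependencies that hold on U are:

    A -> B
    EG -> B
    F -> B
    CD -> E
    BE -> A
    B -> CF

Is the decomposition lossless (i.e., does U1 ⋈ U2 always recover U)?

Common attributes: U1 ∩ U2 = {BCE}.
Closure of {BCE}: BE → A applies, adding A; B → CF applies, adding F. So (BCE)⁺ = {ABCEF}.
The closure contains neither all of U1 = {ABCEFG} nor all of U2 = {BCDE}, so the common attributes are not a superkey of either fragment. The join is lossy.

No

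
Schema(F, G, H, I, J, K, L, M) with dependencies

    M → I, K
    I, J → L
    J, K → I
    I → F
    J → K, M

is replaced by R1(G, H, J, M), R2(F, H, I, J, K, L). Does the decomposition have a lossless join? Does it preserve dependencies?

Lossless test: (H, J)⁺ = {F, H, I, J, K, L, M}, which contains all of one fragment — lossless.
Dependency preservation: the restricted closure of {M} across the fragments never reaches {I, K}, so M → I, K cannot be enforced without a join — not preserved.

lossless but not dependency-preserving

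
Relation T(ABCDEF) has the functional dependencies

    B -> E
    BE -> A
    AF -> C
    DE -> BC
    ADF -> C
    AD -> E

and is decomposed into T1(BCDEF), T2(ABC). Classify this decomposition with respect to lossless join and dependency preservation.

Lossless test: (BC)⁺ = {ABCE}, which contains all of one fragment — lossless.
Dependency preservation: the restricted closure of {AF} across the fragments never reaches {C}, so AF → C cannot be enforced without a join — not preserved.

lossless but not dependency-preserving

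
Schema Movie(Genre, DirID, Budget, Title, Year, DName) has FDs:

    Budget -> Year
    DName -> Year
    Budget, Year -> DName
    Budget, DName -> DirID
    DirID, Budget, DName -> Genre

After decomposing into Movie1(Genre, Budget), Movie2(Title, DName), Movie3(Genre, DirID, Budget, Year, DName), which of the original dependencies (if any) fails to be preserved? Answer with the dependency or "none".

none

Budget → Year lies within Movie3.
DName → Year lies within Movie3.
Budget, Year → DName lies within Movie3.
Budget, DName → DirID lies within Movie3.
DirID, Budget, DName → Genre lies within Movie3.
Every dependency is enforceable on the fragments, so the decomposition is dependency-preserving.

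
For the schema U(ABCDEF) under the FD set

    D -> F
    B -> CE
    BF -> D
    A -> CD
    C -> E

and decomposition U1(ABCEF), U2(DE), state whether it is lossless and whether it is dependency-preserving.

Lossless test: (E)⁺ = {E}, which is a superkey of neither fragment — lossy.
Dependency preservation: the restricted closure of {D} across the fragments never reaches {F}, so D → F cannot be enforced without a join — not preserved.

lossy and not dependency-preserving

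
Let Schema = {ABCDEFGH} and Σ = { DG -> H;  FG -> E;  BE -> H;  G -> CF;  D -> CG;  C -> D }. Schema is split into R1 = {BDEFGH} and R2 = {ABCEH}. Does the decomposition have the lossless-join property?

Common attributes: R1 ∩ R2 = {BEH}.
No dependency enlarges {BEH}, so (BEH)⁺ = {BEH}.
The closure contains neither all of R1 = {BDEFGH} nor all of R2 = {ABCEH}, so the common attributes are not a superkey of either fragment. The join is lossy.

No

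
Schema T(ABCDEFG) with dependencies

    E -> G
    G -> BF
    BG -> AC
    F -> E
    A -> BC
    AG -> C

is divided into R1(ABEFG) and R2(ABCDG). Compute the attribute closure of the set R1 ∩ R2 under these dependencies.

R1 ∩ R2 = {ABG}.
G → BF applies, adding F
BG → AC applies, adding C
F → E applies, adding E
Closure: {ABCEFG}.

ABCEFG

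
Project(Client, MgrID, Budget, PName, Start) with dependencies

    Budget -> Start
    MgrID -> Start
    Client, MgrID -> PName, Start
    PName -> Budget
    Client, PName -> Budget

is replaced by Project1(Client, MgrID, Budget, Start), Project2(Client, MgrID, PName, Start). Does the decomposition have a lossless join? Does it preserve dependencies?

lossless but not dependency-preserving

Lossless test: (Client, MgrID, Start)⁺ = {Client, MgrID, Budget, PName, Start}, which contains all of one fragment — lossless.
Dependency preservation: the restricted closure of {PName} across the fragments never reaches {Budget}, so PName → Budget cannot be enforced without a join — not preserved.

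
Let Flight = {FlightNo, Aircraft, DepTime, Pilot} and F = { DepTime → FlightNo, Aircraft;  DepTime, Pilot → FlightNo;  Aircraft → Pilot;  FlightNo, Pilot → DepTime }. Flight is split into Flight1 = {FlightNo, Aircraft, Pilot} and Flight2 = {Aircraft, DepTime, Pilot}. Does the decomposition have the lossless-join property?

Common attributes: Flight1 ∩ Flight2 = {Aircraft, Pilot}.
No dependency enlarges {Aircraft, Pilot}, so (Aircraft, Pilot)⁺ = {Aircraft, Pilot}.
The closure contains neither all of Flight1 = {FlightNo, Aircraft, Pilot} nor all of Flight2 = {Aircraft, DepTime, Pilot}, so the common attributes are not a superkey of either fragment. The join is lossy.

No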